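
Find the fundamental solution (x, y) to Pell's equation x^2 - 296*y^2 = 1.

First expand sqrt(296) as a continued fraction. With x_i = (sqrt(296) + m_i)/d_i and (m_0, d_0) = (0, 1): a_0 = floor(sqrt(296)) = 17, since 17^2 = 289 <= 296 < 324 = 18^2.
Iterate m_{i+1} = d_i*a_i - m_i, d_{i+1} = (296 - m_{i+1}^2)/d_i, a_{i+1} = floor((a_0 + m_{i+1})/d_{i+1}):
  m_1 = 1*17 - 0 = 17, d_1 = (296 - 17^2)/1 = 7/1 = 7, a_1 = floor((17 + 17)/7) = 4.
  m_2 = 7*4 - 17 = 11, d_2 = (296 - 11^2)/7 = 175/7 = 25, a_2 = floor((17 + 11)/25) = 1.
  m_3 = 25*1 - 11 = 14, d_3 = (296 - 14^2)/25 = 100/25 = 4, a_3 = floor((17 + 14)/4) = 7.
  m_4 = 4*7 - 14 = 14, d_4 = (296 - 14^2)/4 = 100/4 = 25, a_4 = floor((17 + 14)/25) = 1.
  m_5 = 25*1 - 14 = 11, d_5 = (296 - 11^2)/25 = 175/25 = 7, a_5 = floor((17 + 11)/7) = 4.
  m_6 = 7*4 - 11 = 17, d_6 = (296 - 17^2)/7 = 7/7 = 1, a_6 = floor((17 + 17)/1) = 34.
  m_7 = 1*34 - 17 = 17, d_7 = (296 - 17^2)/1 = 7/1 = 7: (m_7, d_7) = (m_1, d_1) = (17, 7), so from here the quotients repeat a_1, ..., a_6; the period length is 6.
So sqrt(296) = [17; (4, 1, 7, 1, 4, 34)] with period length k = 6.
k is even, so the fundamental solution of x^2 - 296y^2 = 1 is (p_{k-1}, q_{k-1}) = (p_5, q_5); compute convergents through index 5.
Convergents (p_i = a_i*p_{i-1} + p_{i-2}, q_i = a_i*q_{i-1} + q_{i-2} with p_{-2}=0, p_{-1}=1, q_{-2}=1, q_{-1}=0):
  i=0: a_0=17, p_0 = 17*1 + 0 = 17, q_0 = 17*0 + 1 = 1.
  i=1: a_1=4, p_1 = 4*17 + 1 = 69, q_1 = 4*1 + 0 = 4.
  i=2: a_2=1, p_2 = 1*69 + 17 = 86, q_2 = 1*4 + 1 = 5.
  i=3: a_3=7, p_3 = 7*86 + 69 = 671, q_3 = 7*5 + 4 = 39.
  i=4: a_4=1, p_4 = 1*671 + 86 = 757, q_4 = 1*39 + 5 = 44.
  i=5: a_5=4, p_5 = 4*757 + 671 = 3699, q_5 = 4*44 + 39 = 215.
Check: 3699^2 - 296*215^2 = 13682601 - 13682600 = 1, so (x, y) = (3699, 215) solves the equation, and by the theorem it is the least positive solution.

(x, y) = (3699, 215)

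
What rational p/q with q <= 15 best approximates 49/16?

46/15

Expand x = 49/16 as a continued fraction with the Euclidean algorithm:
  49 = 3*16 + 1, so a_0 = 3.
  16 = 16*1 + 0, so a_1 = 16.
so x = [3; 16].
Convergents (p_i = a_i*p_{i-1} + p_{i-2}, q_i = a_i*q_{i-1} + q_{i-2} with p_{-2}=0, p_{-1}=1, q_{-2}=1, q_{-1}=0), until the denominator exceeds 15:
  i=0: a_0=3, p_0 = 3*1 + 0 = 3, q_0 = 3*0 + 1 = 1.
  i=1: a_1=16, p_1 = 16*3 + 1 = 49, q_1 = 16*1 + 0 = 16.
q_1 = 16 > 15, so the last convergent with denominator <= 15 is p_0/q_0 = 3/1.
The closest fraction with denominator <= 15 is either p_0/q_0 or the intermediate fraction (k*p_0 + p_{-1})/(k*q_0 + q_{-1}) with the largest k >= 1 whose denominator stays <= 15; these approach x as k grows, and every other convergent or intermediate fraction in range is farther away.
Largest k: floor((15 - q_{-1})/q_0) = floor((15 - 0)/1) = 15 (using the seeds p_{-1} = 1, q_{-1} = 0).
That gives (15*3 + 1)/(15*1 + 0) = 46/15.
Compare the errors: |x - 3/1| = |49*1 - 3*16|/(16*1) = 1/16, and |x - 46/15| = |49*15 - 46*16|/(16*15) = 1/240.
Cross-multiplying, 1*16 = 16 < 240 = 1*240, so 1/240 is smaller: the intermediate fraction 46/15 is closer to x than 3/1.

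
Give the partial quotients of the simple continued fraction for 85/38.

[2; 4, 4, 2]

Run the Euclidean algorithm on 85 and 38; the successive quotients are the partial quotients a_0, a_1, ... (each step inverts the fractional part left over by the previous one):
  85 = 2*38 + 9, so a_0 = 2.
  38 = 4*9 + 2, so a_1 = 4.
  9 = 4*2 + 1, so a_2 = 4.
  2 = 2*1 + 0, so a_3 = 2.
The remainder reaches 0 after 4 divisions, so the expansion has 4 partial quotients, read off in order.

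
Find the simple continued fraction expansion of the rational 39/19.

Run the Euclidean algorithm on 39 and 19; the successive quotients are the partial quotients a_0, a_1, ... (each step inverts the fractional part left over by the previous one):
  39 = 2*19 + 1, so a_0 = 2.
  19 = 19*1 + 0, so a_1 = 19.
The remainder reaches 0 after 2 divisions, so the expansion has 2 partial quotients, read off in order.

[2; 19]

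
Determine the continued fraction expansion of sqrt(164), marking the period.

[12; (1, 4, 6, 4, 1, 24)]

Write x_i = (sqrt(164) + m_i)/d_i with (m_0, d_0) = (0, 1). a_0 = floor(sqrt(164)) = 12, since 12^2 = 144 <= 164 < 169 = 13^2.
Iterate m_{i+1} = d_i*a_i - m_i, d_{i+1} = (164 - m_{i+1}^2)/d_i, a_{i+1} = floor((a_0 + m_{i+1})/d_{i+1}):
  m_1 = 1*12 - 0 = 12, d_1 = (164 - 12^2)/1 = 20/1 = 20, a_1 = floor((12 + 12)/20) = 1.
  m_2 = 20*1 - 12 = 8, d_2 = (164 - 8^2)/20 = 100/20 = 5, a_2 = floor((12 + 8)/5) = 4.
  m_3 = 5*4 - 8 = 12, d_3 = (164 - 12^2)/5 = 20/5 = 4, a_3 = floor((12 + 12)/4) = 6.
  m_4 = 4*6 - 12 = 12, d_4 = (164 - 12^2)/4 = 20/4 = 5, a_4 = floor((12 + 12)/5) = 4.
  m_5 = 5*4 - 12 = 8, d_5 = (164 - 8^2)/5 = 100/5 = 20, a_5 = floor((12 + 8)/20) = 1.
  m_6 = 20*1 - 8 = 12, d_6 = (164 - 12^2)/20 = 20/20 = 1, a_6 = floor((12 + 12)/1) = 24.
  m_7 = 1*24 - 12 = 12, d_7 = (164 - 12^2)/1 = 20/1 = 20: (m_7, d_7) = (m_1, d_1) = (12, 20), so from here the quotients repeat a_1, ..., a_6; the period length is 6.
Hence the expansion of sqrt(164) is a_0 = 12 followed by the repeating block 1, 4, 6, 4, 1, 24 (period 6).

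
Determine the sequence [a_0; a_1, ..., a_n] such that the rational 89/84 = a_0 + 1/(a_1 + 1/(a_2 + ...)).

[1; 16, 1, 4]

Run the Euclidean algorithm on 89 and 84; the successive quotients are the partial quotients a_0, a_1, ... (each step inverts the fractional part left over by the previous one):
  89 = 1*84 + 5, so a_0 = 1.
  84 = 16*5 + 4, so a_1 = 16.
  5 = 1*4 + 1, so a_2 = 1.
  4 = 4*1 + 0, so a_3 = 4.
The remainder reaches 0 after 4 divisions, so the expansion has 4 partial quotients, read off in order.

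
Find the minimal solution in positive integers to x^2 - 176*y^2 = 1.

First expand sqrt(176) as a continued fraction. With x_i = (sqrt(176) + m_i)/d_i and (m_0, d_0) = (0, 1): a_0 = floor(sqrt(176)) = 13, since 13^2 = 169 <= 176 < 196 = 14^2.
Iterate m_{i+1} = d_i*a_i - m_i, d_{i+1} = (176 - m_{i+1}^2)/d_i, a_{i+1} = floor((a_0 + m_{i+1})/d_{i+1}):
  m_1 = 1*13 - 0 = 13, d_1 = (176 - 13^2)/1 = 7/1 = 7, a_1 = floor((13 + 13)/7) = 3.
  m_2 = 7*3 - 13 = 8, d_2 = (176 - 8^2)/7 = 112/7 = 16, a_2 = floor((13 + 8)/16) = 1.
  m_3 = 16*1 - 8 = 8, d_3 = (176 - 8^2)/16 = 112/16 = 7, a_3 = floor((13 + 8)/7) = 3.
  m_4 = 7*3 - 8 = 13, d_4 = (176 - 13^2)/7 = 7/7 = 1, a_4 = floor((13 + 13)/1) = 26.
  m_5 = 1*26 - 13 = 13, d_5 = (176 - 13^2)/1 = 7/1 = 7: (m_5, d_5) = (m_1, d_1) = (13, 7), so from here the quotients repeat a_1, ..., a_4; the period length is 4.
So sqrt(176) = [13; (3, 1, 3, 26)] with period length k = 4.
k is even, so the fundamental solution of x^2 - 176y^2 = 1 is (p_{k-1}, q_{k-1}) = (p_3, q_3); compute convergents through index 3.
Convergents (p_i = a_i*p_{i-1} + p_{i-2}, q_i = a_i*q_{i-1} + q_{i-2} with p_{-2}=0, p_{-1}=1, q_{-2}=1, q_{-1}=0):
  i=0: a_0=13, p_0 = 13*1 + 0 = 13, q_0 = 13*0 + 1 = 1.
  i=1: a_1=3, p_1 = 3*13 + 1 = 40, q_1 = 3*1 + 0 = 3.
  i=2: a_2=1, p_2 = 1*40 + 13 = 53, q_2 = 1*3 + 1 = 4.
  i=3: a_3=3, p_3 = 3*53 + 40 = 199, q_3 = 3*4 + 3 = 15.
Check: 199^2 - 176*15^2 = 39601 - 39600 = 1, so (x, y) = (199, 15) solves the equation, and by the theorem it is the least positive solution.

(x, y) = (199, 15)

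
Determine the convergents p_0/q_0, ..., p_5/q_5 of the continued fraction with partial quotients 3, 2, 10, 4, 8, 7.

Using the convergent recurrence p_i = a_i*p_{i-1} + p_{i-2}, q_i = a_i*q_{i-1} + q_{i-2} with p_{-2}=0, p_{-1}=1, q_{-2}=1, q_{-1}=0:
  i=0: a_0=3, p_0 = 3*1 + 0 = 3, q_0 = 3*0 + 1 = 1.
  i=1: a_1=2, p_1 = 2*3 + 1 = 7, q_1 = 2*1 + 0 = 2.
  i=2: a_2=10, p_2 = 10*7 + 3 = 73, q_2 = 10*2 + 1 = 21.
  i=3: a_3=4, p_3 = 4*73 + 7 = 299, q_3 = 4*21 + 2 = 86.
  i=4: a_4=8, p_4 = 8*299 + 73 = 2465, q_4 = 8*86 + 21 = 709.
  i=5: a_5=7, p_5 = 7*2465 + 299 = 17554, q_5 = 7*709 + 86 = 5049.

3/1, 7/2, 73/21, 299/86, 2465/709, 17554/5049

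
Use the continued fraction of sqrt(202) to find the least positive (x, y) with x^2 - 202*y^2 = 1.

(x, y) = (19731763, 1388322)

First expand sqrt(202) as a continued fraction. With x_i = (sqrt(202) + m_i)/d_i and (m_0, d_0) = (0, 1): a_0 = floor(sqrt(202)) = 14, since 14^2 = 196 <= 202 < 225 = 15^2.
Iterate m_{i+1} = d_i*a_i - m_i, d_{i+1} = (202 - m_{i+1}^2)/d_i, a_{i+1} = floor((a_0 + m_{i+1})/d_{i+1}):
  m_1 = 1*14 - 0 = 14, d_1 = (202 - 14^2)/1 = 6/1 = 6, a_1 = floor((14 + 14)/6) = 4.
  m_2 = 6*4 - 14 = 10, d_2 = (202 - 10^2)/6 = 102/6 = 17, a_2 = floor((14 + 10)/17) = 1.
  m_3 = 17*1 - 10 = 7, d_3 = (202 - 7^2)/17 = 153/17 = 9, a_3 = floor((14 + 7)/9) = 2.
  m_4 = 9*2 - 7 = 11, d_4 = (202 - 11^2)/9 = 81/9 = 9, a_4 = floor((14 + 11)/9) = 2.
  m_5 = 9*2 - 11 = 7, d_5 = (202 - 7^2)/9 = 153/9 = 17, a_5 = floor((14 + 7)/17) = 1.
  m_6 = 17*1 - 7 = 10, d_6 = (202 - 10^2)/17 = 102/17 = 6, a_6 = floor((14 + 10)/6) = 4.
  m_7 = 6*4 - 10 = 14, d_7 = (202 - 14^2)/6 = 6/6 = 1, a_7 = floor((14 + 14)/1) = 28.
  m_8 = 1*28 - 14 = 14, d_8 = (202 - 14^2)/1 = 6/1 = 6: (m_8, d_8) = (m_1, d_1) = (14, 6), so from here the quotients repeat a_1, ..., a_7; the period length is 7.
So sqrt(202) = [14; (4, 1, 2, 2, 1, 4, 28)] with period length k = 7.
k is odd, so (p_{k-1}, q_{k-1}) only solves x^2 - 202y^2 = -1 and the fundamental solution of x^2 - 202y^2 = 1 is (p_{2k-1}, q_{2k-1}) = (p_13, q_13); compute convergents through index 13, running through the period twice.
Convergents (p_i = a_i*p_{i-1} + p_{i-2}, q_i = a_i*q_{i-1} + q_{i-2} with p_{-2}=0, p_{-1}=1, q_{-2}=1, q_{-1}=0):
  i=0: a_0=14, p_0 = 14*1 + 0 = 14, q_0 = 14*0 + 1 = 1.
  i=1: a_1=4, p_1 = 4*14 + 1 = 57, q_1 = 4*1 + 0 = 4.
  i=2: a_2=1, p_2 = 1*57 + 14 = 71, q_2 = 1*4 + 1 = 5.
  i=3: a_3=2, p_3 = 2*71 + 57 = 199, q_3 = 2*5 + 4 = 14.
  i=4: a_4=2, p_4 = 2*199 + 71 = 469, q_4 = 2*14 + 5 = 33.
  i=5: a_5=1, p_5 = 1*469 + 199 = 668, q_5 = 1*33 + 14 = 47.
  i=6: a_6=4, p_6 = 4*668 + 469 = 3141, q_6 = 4*47 + 33 = 221.
  i=7: a_7=28, p_7 = 28*3141 + 668 = 88616, q_7 = 28*221 + 47 = 6235.
  i=8: a_8=4, p_8 = 4*88616 + 3141 = 357605, q_8 = 4*6235 + 221 = 25161.
  i=9: a_9=1, p_9 = 1*357605 + 88616 = 446221, q_9 = 1*25161 + 6235 = 31396.
  i=10: a_10=2, p_10 = 2*446221 + 357605 = 1250047, q_10 = 2*31396 + 25161 = 87953.
  i=11: a_11=2, p_11 = 2*1250047 + 446221 = 2946315, q_11 = 2*87953 + 31396 = 207302.
  i=12: a_12=1, p_12 = 1*2946315 + 1250047 = 4196362, q_12 = 1*207302 + 87953 = 295255.
  i=13: a_13=4, p_13 = 4*4196362 + 2946315 = 19731763, q_13 = 4*295255 + 207302 = 1388322.
Indeed p_6^2 - 202*q_6^2 = 9865881 - 9865882 = -1, not +1.
Check: 19731763^2 - 202*1388322^2 = 389342471088169 - 389342471088168 = 1, so (x, y) = (19731763, 1388322) solves the equation, and by the theorem it is the least positive solution.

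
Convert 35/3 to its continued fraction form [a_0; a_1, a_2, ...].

[11; 1, 2]

Run the Euclidean algorithm on 35 and 3; the successive quotients are the partial quotients a_0, a_1, ... (each step inverts the fractional part left over by the previous one):
  35 = 11*3 + 2, so a_0 = 11.
  3 = 1*2 + 1, so a_1 = 1.
  2 = 2*1 + 0, so a_2 = 2.
The remainder reaches 0 after 3 divisions, so the expansion has 3 partial quotients, read off in order.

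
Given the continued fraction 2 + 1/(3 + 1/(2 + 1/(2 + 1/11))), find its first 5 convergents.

Using the convergent recurrence p_i = a_i*p_{i-1} + p_{i-2}, q_i = a_i*q_{i-1} + q_{i-2} with p_{-2}=0, p_{-1}=1, q_{-2}=1, q_{-1}=0:
  i=0: a_0=2, p_0 = 2*1 + 0 = 2, q_0 = 2*0 + 1 = 1.
  i=1: a_1=3, p_1 = 3*2 + 1 = 7, q_1 = 3*1 + 0 = 3.
  i=2: a_2=2, p_2 = 2*7 + 2 = 16, q_2 = 2*3 + 1 = 7.
  i=3: a_3=2, p_3 = 2*16 + 7 = 39, q_3 = 2*7 + 3 = 17.
  i=4: a_4=11, p_4 = 11*39 + 16 = 445, q_4 = 11*17 + 7 = 194.

2/1, 7/3, 16/7, 39/17, 445/194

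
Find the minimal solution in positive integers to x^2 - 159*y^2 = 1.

First expand sqrt(159) as a continued fraction. With x_i = (sqrt(159) + m_i)/d_i and (m_0, d_0) = (0, 1): a_0 = floor(sqrt(159)) = 12, since 12^2 = 144 <= 159 < 169 = 13^2.
Iterate m_{i+1} = d_i*a_i - m_i, d_{i+1} = (159 - m_{i+1}^2)/d_i, a_{i+1} = floor((a_0 + m_{i+1})/d_{i+1}):
  m_1 = 1*12 - 0 = 12, d_1 = (159 - 12^2)/1 = 15/1 = 15, a_1 = floor((12 + 12)/15) = 1.
  m_2 = 15*1 - 12 = 3, d_2 = (159 - 3^2)/15 = 150/15 = 10, a_2 = floor((12 + 3)/10) = 1.
  m_3 = 10*1 - 3 = 7, d_3 = (159 - 7^2)/10 = 110/10 = 11, a_3 = floor((12 + 7)/11) = 1.
  m_4 = 11*1 - 7 = 4, d_4 = (159 - 4^2)/11 = 143/11 = 13, a_4 = floor((12 + 4)/13) = 1.
  m_5 = 13*1 - 4 = 9, d_5 = (159 - 9^2)/13 = 78/13 = 6, a_5 = floor((12 + 9)/6) = 3.
  m_6 = 6*3 - 9 = 9, d_6 = (159 - 9^2)/6 = 78/6 = 13, a_6 = floor((12 + 9)/13) = 1.
  m_7 = 13*1 - 9 = 4, d_7 = (159 - 4^2)/13 = 143/13 = 11, a_7 = floor((12 + 4)/11) = 1.
  m_8 = 11*1 - 4 = 7, d_8 = (159 - 7^2)/11 = 110/11 = 10, a_8 = floor((12 + 7)/10) = 1.
  m_9 = 10*1 - 7 = 3, d_9 = (159 - 3^2)/10 = 150/10 = 15, a_9 = floor((12 + 3)/15) = 1.
  m_10 = 15*1 - 3 = 12, d_10 = (159 - 12^2)/15 = 15/15 = 1, a_10 = floor((12 + 12)/1) = 24.
  m_11 = 1*24 - 12 = 12, d_11 = (159 - 12^2)/1 = 15/1 = 15: (m_11, d_11) = (m_1, d_1) = (12, 15), so from here the quotients repeat a_1, ..., a_10; the period length is 10.
So sqrt(159) = [12; (1, 1, 1, 1, 3, 1, 1, 1, 1, 24)] with period length k = 10.
k is even, so the fundamental solution of x^2 - 159y^2 = 1 is (p_{k-1}, q_{k-1}) = (p_9, q_9); compute convergents through index 9.
Convergents (p_i = a_i*p_{i-1} + p_{i-2}, q_i = a_i*q_{i-1} + q_{i-2} with p_{-2}=0, p_{-1}=1, q_{-2}=1, q_{-1}=0):
  i=0: a_0=12, p_0 = 12*1 + 0 = 12, q_0 = 12*0 + 1 = 1.
  i=1: a_1=1, p_1 = 1*12 + 1 = 13, q_1 = 1*1 + 0 = 1.
  i=2: a_2=1, p_2 = 1*13 + 12 = 25, q_2 = 1*1 + 1 = 2.
  i=3: a_3=1, p_3 = 1*25 + 13 = 38, q_3 = 1*2 + 1 = 3.
  i=4: a_4=1, p_4 = 1*38 + 25 = 63, q_4 = 1*3 + 2 = 5.
  i=5: a_5=3, p_5 = 3*63 + 38 = 227, q_5 = 3*5 + 3 = 18.
  i=6: a_6=1, p_6 = 1*227 + 63 = 290, q_6 = 1*18 + 5 = 23.
  i=7: a_7=1, p_7 = 1*290 + 227 = 517, q_7 = 1*23 + 18 = 41.
  i=8: a_8=1, p_8 = 1*517 + 290 = 807, q_8 = 1*41 + 23 = 64.
  i=9: a_9=1, p_9 = 1*807 + 517 = 1324, q_9 = 1*64 + 41 = 105.
Check: 1324^2 - 159*105^2 = 1752976 - 1752975 = 1, so (x, y) = (1324, 105) solves the equation, and by the theorem it is the least positive solution.

(x, y) = (1324, 105)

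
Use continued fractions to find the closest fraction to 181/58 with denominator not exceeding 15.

Expand x = 181/58 as a continued fraction with the Euclidean algorithm:
  181 = 3*58 + 7, so a_0 = 3.
  58 = 8*7 + 2, so a_1 = 8.
  7 = 3*2 + 1, so a_2 = 3.
  2 = 2*1 + 0, so a_3 = 2.
so x = [3; 8, 3, 2].
Convergents (p_i = a_i*p_{i-1} + p_{i-2}, q_i = a_i*q_{i-1} + q_{i-2} with p_{-2}=0, p_{-1}=1, q_{-2}=1, q_{-1}=0), until the denominator exceeds 15:
  i=0: a_0=3, p_0 = 3*1 + 0 = 3, q_0 = 3*0 + 1 = 1.
  i=1: a_1=8, p_1 = 8*3 + 1 = 25, q_1 = 8*1 + 0 = 8.
  i=2: a_2=3, p_2 = 3*25 + 3 = 78, q_2 = 3*8 + 1 = 25.
q_2 = 25 > 15, so the last convergent with denominator <= 15 is p_1/q_1 = 25/8.
The closest fraction with denominator <= 15 is either p_1/q_1 or the intermediate fraction (k*p_1 + p_0)/(k*q_1 + q_0) with the largest k >= 1 whose denominator stays <= 15; these approach x as k grows, and every other convergent or intermediate fraction in range is farther away.
Largest k: floor((15 - q_0)/q_1) = floor((15 - 1)/8) = 1.
That gives (1*25 + 3)/(1*8 + 1) = 28/9.
Compare the errors: |x - 25/8| = |181*8 - 25*58|/(58*8) = 2/464, and |x - 28/9| = |181*9 - 28*58|/(58*9) = 5/522.
Cross-multiplying, 2*522 = 1044 < 2320 = 5*464, so 2/464 is smaller: the convergent 25/8 is closer to x than 28/9.

25/8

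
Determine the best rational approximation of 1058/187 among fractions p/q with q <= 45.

Expand x = 1058/187 as a continued fraction with the Euclidean algorithm:
  1058 = 5*187 + 123, so a_0 = 5.
  187 = 1*123 + 64, so a_1 = 1.
  123 = 1*64 + 59, so a_2 = 1.
  64 = 1*59 + 5, so a_3 = 1.
  59 = 11*5 + 4, so a_4 = 11.
  5 = 1*4 + 1, so a_5 = 1.
  4 = 4*1 + 0, so a_6 = 4.
so x = [5; 1, 1, 1, 11, 1, 4].
Convergents (p_i = a_i*p_{i-1} + p_{i-2}, q_i = a_i*q_{i-1} + q_{i-2} with p_{-2}=0, p_{-1}=1, q_{-2}=1, q_{-1}=0), until the denominator exceeds 45:
  i=0: a_0=5, p_0 = 5*1 + 0 = 5, q_0 = 5*0 + 1 = 1.
  i=1: a_1=1, p_1 = 1*5 + 1 = 6, q_1 = 1*1 + 0 = 1.
  i=2: a_2=1, p_2 = 1*6 + 5 = 11, q_2 = 1*1 + 1 = 2.
  i=3: a_3=1, p_3 = 1*11 + 6 = 17, q_3 = 1*2 + 1 = 3.
  i=4: a_4=11, p_4 = 11*17 + 11 = 198, q_4 = 11*3 + 2 = 35.
  i=5: a_5=1, p_5 = 1*198 + 17 = 215, q_5 = 1*35 + 3 = 38.
  i=6: a_6=4, p_6 = 4*215 + 198 = 1058, q_6 = 4*38 + 35 = 187.
q_6 = 187 > 45, so the last convergent with denominator <= 45 is p_5/q_5 = 215/38.
The closest fraction with denominator <= 45 is either p_5/q_5 or the intermediate fraction (k*p_5 + p_4)/(k*q_5 + q_4) with the largest k >= 1 whose denominator stays <= 45; these approach x as k grows, and every other convergent or intermediate fraction in range is farther away.
Largest k: floor((45 - q_4)/q_5) = floor((45 - 35)/38) = 0.
Since k = 0, no intermediate fraction beyond p_5/q_5 has denominator <= 45, so the convergent 215/38 is the closest (its error is |1058*38 - 215*187|/(187*38) = 1/7106).

215/38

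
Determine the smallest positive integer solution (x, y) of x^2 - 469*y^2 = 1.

(x, y) = (137215, 6336)

First expand sqrt(469) as a continued fraction. With x_i = (sqrt(469) + m_i)/d_i and (m_0, d_0) = (0, 1): a_0 = floor(sqrt(469)) = 21, since 21^2 = 441 <= 469 < 484 = 22^2.
Iterate m_{i+1} = d_i*a_i - m_i, d_{i+1} = (469 - m_{i+1}^2)/d_i, a_{i+1} = floor((a_0 + m_{i+1})/d_{i+1}):
  m_1 = 1*21 - 0 = 21, d_1 = (469 - 21^2)/1 = 28/1 = 28, a_1 = floor((21 + 21)/28) = 1.
  m_2 = 28*1 - 21 = 7, d_2 = (469 - 7^2)/28 = 420/28 = 15, a_2 = floor((21 + 7)/15) = 1.
  m_3 = 15*1 - 7 = 8, d_3 = (469 - 8^2)/15 = 405/15 = 27, a_3 = floor((21 + 8)/27) = 1.
  m_4 = 27*1 - 8 = 19, d_4 = (469 - 19^2)/27 = 108/27 = 4, a_4 = floor((21 + 19)/4) = 10.
  m_5 = 4*10 - 19 = 21, d_5 = (469 - 21^2)/4 = 28/4 = 7, a_5 = floor((21 + 21)/7) = 6.
  m_6 = 7*6 - 21 = 21, d_6 = (469 - 21^2)/7 = 28/7 = 4, a_6 = floor((21 + 21)/4) = 10.
  m_7 = 4*10 - 21 = 19, d_7 = (469 - 19^2)/4 = 108/4 = 27, a_7 = floor((21 + 19)/27) = 1.
  m_8 = 27*1 - 19 = 8, d_8 = (469 - 8^2)/27 = 405/27 = 15, a_8 = floor((21 + 8)/15) = 1.
  m_9 = 15*1 - 8 = 7, d_9 = (469 - 7^2)/15 = 420/15 = 28, a_9 = floor((21 + 7)/28) = 1.
  m_10 = 28*1 - 7 = 21, d_10 = (469 - 21^2)/28 = 28/28 = 1, a_10 = floor((21 + 21)/1) = 42.
  m_11 = 1*42 - 21 = 21, d_11 = (469 - 21^2)/1 = 28/1 = 28: (m_11, d_11) = (m_1, d_1) = (21, 28), so from here the quotients repeat a_1, ..., a_10; the period length is 10.
So sqrt(469) = [21; (1, 1, 1, 10, 6, 10, 1, 1, 1, 42)] with period length k = 10.
k is even, so the fundamental solution of x^2 - 469y^2 = 1 is (p_{k-1}, q_{k-1}) = (p_9, q_9); compute convergents through index 9.
Convergents (p_i = a_i*p_{i-1} + p_{i-2}, q_i = a_i*q_{i-1} + q_{i-2} with p_{-2}=0, p_{-1}=1, q_{-2}=1, q_{-1}=0):
  i=0: a_0=21, p_0 = 21*1 + 0 = 21, q_0 = 21*0 + 1 = 1.
  i=1: a_1=1, p_1 = 1*21 + 1 = 22, q_1 = 1*1 + 0 = 1.
  i=2: a_2=1, p_2 = 1*22 + 21 = 43, q_2 = 1*1 + 1 = 2.
  i=3: a_3=1, p_3 = 1*43 + 22 = 65, q_3 = 1*2 + 1 = 3.
  i=4: a_4=10, p_4 = 10*65 + 43 = 693, q_4 = 10*3 + 2 = 32.
  i=5: a_5=6, p_5 = 6*693 + 65 = 4223, q_5 = 6*32 + 3 = 195.
  i=6: a_6=10, p_6 = 10*4223 + 693 = 42923, q_6 = 10*195 + 32 = 1982.
  i=7: a_7=1, p_7 = 1*42923 + 4223 = 47146, q_7 = 1*1982 + 195 = 2177.
  i=8: a_8=1, p_8 = 1*47146 + 42923 = 90069, q_8 = 1*2177 + 1982 = 4159.
  i=9: a_9=1, p_9 = 1*90069 + 47146 = 137215, q_9 = 1*4159 + 2177 = 6336.
Check: 137215^2 - 469*6336^2 = 18827956225 - 18827956224 = 1, so (x, y) = (137215, 6336) solves the equation, and by the theorem it is the least positive solution.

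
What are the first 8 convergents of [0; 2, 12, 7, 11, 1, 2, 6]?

Using the convergent recurrence p_i = a_i*p_{i-1} + p_{i-2}, q_i = a_i*q_{i-1} + q_{i-2} with p_{-2}=0, p_{-1}=1, q_{-2}=1, q_{-1}=0:
  i=0: a_0=0, p_0 = 0*1 + 0 = 0, q_0 = 0*0 + 1 = 1.
  i=1: a_1=2, p_1 = 2*0 + 1 = 1, q_1 = 2*1 + 0 = 2.
  i=2: a_2=12, p_2 = 12*1 + 0 = 12, q_2 = 12*2 + 1 = 25.
  i=3: a_3=7, p_3 = 7*12 + 1 = 85, q_3 = 7*25 + 2 = 177.
  i=4: a_4=11, p_4 = 11*85 + 12 = 947, q_4 = 11*177 + 25 = 1972.
  i=5: a_5=1, p_5 = 1*947 + 85 = 1032, q_5 = 1*1972 + 177 = 2149.
  i=6: a_6=2, p_6 = 2*1032 + 947 = 3011, q_6 = 2*2149 + 1972 = 6270.
  i=7: a_7=6, p_7 = 6*3011 + 1032 = 19098, q_7 = 6*6270 + 2149 = 39769.

0/1, 1/2, 12/25, 85/177, 947/1972, 1032/2149, 3011/6270, 19098/39769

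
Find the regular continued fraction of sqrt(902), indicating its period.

[30; (30, 60)]

Write x_i = (sqrt(902) + m_i)/d_i with (m_0, d_0) = (0, 1). a_0 = floor(sqrt(902)) = 30, since 30^2 = 900 <= 902 < 961 = 31^2.
Iterate m_{i+1} = d_i*a_i - m_i, d_{i+1} = (902 - m_{i+1}^2)/d_i, a_{i+1} = floor((a_0 + m_{i+1})/d_{i+1}):
  m_1 = 1*30 - 0 = 30, d_1 = (902 - 30^2)/1 = 2/1 = 2, a_1 = floor((30 + 30)/2) = 30.
  m_2 = 2*30 - 30 = 30, d_2 = (902 - 30^2)/2 = 2/2 = 1, a_2 = floor((30 + 30)/1) = 60.
  m_3 = 1*60 - 30 = 30, d_3 = (902 - 30^2)/1 = 2/1 = 2: (m_3, d_3) = (m_1, d_1) = (30, 2), so from here the quotients repeat a_1, a_2; the period length is 2.
Hence the expansion of sqrt(902) is a_0 = 30 followed by the repeating block 30, 60 (period 2).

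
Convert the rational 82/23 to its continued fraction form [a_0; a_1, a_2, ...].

Run the Euclidean algorithm on 82 and 23; the successive quotients are the partial quotients a_0, a_1, ... (each step inverts the fractional part left over by the previous one):
  82 = 3*23 + 13, so a_0 = 3.
  23 = 1*13 + 10, so a_1 = 1.
  13 = 1*10 + 3, so a_2 = 1.
  10 = 3*3 + 1, so a_3 = 3.
  3 = 3*1 + 0, so a_4 = 3.
The remainder reaches 0 after 5 divisions, so the expansion has 5 partial quotients, read off in order.

[3; 1, 1, 3, 3]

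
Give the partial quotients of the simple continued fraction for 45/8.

[5; 1, 1, 1, 2]

Run the Euclidean algorithm on 45 and 8; the successive quotients are the partial quotients a_0, a_1, ... (each step inverts the fractional part left over by the previous one):
  45 = 5*8 + 5, so a_0 = 5.
  8 = 1*5 + 3, so a_1 = 1.
  5 = 1*3 + 2, so a_2 = 1.
  3 = 1*2 + 1, so a_3 = 1.
  2 = 2*1 + 0, so a_4 = 2.
The remainder reaches 0 after 5 divisions, so the expansion has 5 partial quotients, read off in order.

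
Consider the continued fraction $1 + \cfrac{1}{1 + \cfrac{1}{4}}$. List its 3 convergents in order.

Using the convergent recurrence p_i = a_i*p_{i-1} + p_{i-2}, q_i = a_i*q_{i-1} + q_{i-2} with p_{-2}=0, p_{-1}=1, q_{-2}=1, q_{-1}=0:
  i=0: a_0=1, p_0 = 1*1 + 0 = 1, q_0 = 1*0 + 1 = 1.
  i=1: a_1=1, p_1 = 1*1 + 1 = 2, q_1 = 1*1 + 0 = 1.
  i=2: a_2=4, p_2 = 4*2 + 1 = 9, q_2 = 4*1 + 1 = 5.

1/1, 2/1, 9/5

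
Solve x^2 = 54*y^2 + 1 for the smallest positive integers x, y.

First expand sqrt(54) as a continued fraction. With x_i = (sqrt(54) + m_i)/d_i and (m_0, d_0) = (0, 1): a_0 = floor(sqrt(54)) = 7, since 7^2 = 49 <= 54 < 64 = 8^2.
Iterate m_{i+1} = d_i*a_i - m_i, d_{i+1} = (54 - m_{i+1}^2)/d_i, a_{i+1} = floor((a_0 + m_{i+1})/d_{i+1}):
  m_1 = 1*7 - 0 = 7, d_1 = (54 - 7^2)/1 = 5/1 = 5, a_1 = floor((7 + 7)/5) = 2.
  m_2 = 5*2 - 7 = 3, d_2 = (54 - 3^2)/5 = 45/5 = 9, a_2 = floor((7 + 3)/9) = 1.
  m_3 = 9*1 - 3 = 6, d_3 = (54 - 6^2)/9 = 18/9 = 2, a_3 = floor((7 + 6)/2) = 6.
  m_4 = 2*6 - 6 = 6, d_4 = (54 - 6^2)/2 = 18/2 = 9, a_4 = floor((7 + 6)/9) = 1.
  m_5 = 9*1 - 6 = 3, d_5 = (54 - 3^2)/9 = 45/9 = 5, a_5 = floor((7 + 3)/5) = 2.
  m_6 = 5*2 - 3 = 7, d_6 = (54 - 7^2)/5 = 5/5 = 1, a_6 = floor((7 + 7)/1) = 14.
  m_7 = 1*14 - 7 = 7, d_7 = (54 - 7^2)/1 = 5/1 = 5: (m_7, d_7) = (m_1, d_1) = (7, 5), so from here the quotients repeat a_1, ..., a_6; the period length is 6.
So sqrt(54) = [7; (2, 1, 6, 1, 2, 14)] with period length k = 6.
k is even, so the fundamental solution of x^2 - 54y^2 = 1 is (p_{k-1}, q_{k-1}) = (p_5, q_5); compute convergents through index 5.
Convergents (p_i = a_i*p_{i-1} + p_{i-2}, q_i = a_i*q_{i-1} + q_{i-2} with p_{-2}=0, p_{-1}=1, q_{-2}=1, q_{-1}=0):
  i=0: a_0=7, p_0 = 7*1 + 0 = 7, q_0 = 7*0 + 1 = 1.
  i=1: a_1=2, p_1 = 2*7 + 1 = 15, q_1 = 2*1 + 0 = 2.
  i=2: a_2=1, p_2 = 1*15 + 7 = 22, q_2 = 1*2 + 1 = 3.
  i=3: a_3=6, p_3 = 6*22 + 15 = 147, q_3 = 6*3 + 2 = 20.
  i=4: a_4=1, p_4 = 1*147 + 22 = 169, q_4 = 1*20 + 3 = 23.
  i=5: a_5=2, p_5 = 2*169 + 147 = 485, q_5 = 2*23 + 20 = 66.
Check: 485^2 - 54*66^2 = 235225 - 235224 = 1, so (x, y) = (485, 66) solves the equation, and by the theorem it is the least positive solution.

(x, y) = (485, 66)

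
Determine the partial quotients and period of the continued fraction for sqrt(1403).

[37; (2, 5, 3, 1, 3, 5, 2, 74)]

Write x_i = (sqrt(1403) + m_i)/d_i with (m_0, d_0) = (0, 1). a_0 = floor(sqrt(1403)) = 37, since 37^2 = 1369 <= 1403 < 1444 = 38^2.
Iterate m_{i+1} = d_i*a_i - m_i, d_{i+1} = (1403 - m_{i+1}^2)/d_i, a_{i+1} = floor((a_0 + m_{i+1})/d_{i+1}):
  m_1 = 1*37 - 0 = 37, d_1 = (1403 - 37^2)/1 = 34/1 = 34, a_1 = floor((37 + 37)/34) = 2.
  m_2 = 34*2 - 37 = 31, d_2 = (1403 - 31^2)/34 = 442/34 = 13, a_2 = floor((37 + 31)/13) = 5.
  m_3 = 13*5 - 31 = 34, d_3 = (1403 - 34^2)/13 = 247/13 = 19, a_3 = floor((37 + 34)/19) = 3.
  m_4 = 19*3 - 34 = 23, d_4 = (1403 - 23^2)/19 = 874/19 = 46, a_4 = floor((37 + 23)/46) = 1.
  m_5 = 46*1 - 23 = 23, d_5 = (1403 - 23^2)/46 = 874/46 = 19, a_5 = floor((37 + 23)/19) = 3.
  m_6 = 19*3 - 23 = 34, d_6 = (1403 - 34^2)/19 = 247/19 = 13, a_6 = floor((37 + 34)/13) = 5.
  m_7 = 13*5 - 34 = 31, d_7 = (1403 - 31^2)/13 = 442/13 = 34, a_7 = floor((37 + 31)/34) = 2.
  m_8 = 34*2 - 31 = 37, d_8 = (1403 - 37^2)/34 = 34/34 = 1, a_8 = floor((37 + 37)/1) = 74.
  m_9 = 1*74 - 37 = 37, d_9 = (1403 - 37^2)/1 = 34/1 = 34: (m_9, d_9) = (m_1, d_1) = (37, 34), so from here the quotients repeat a_1, ..., a_8; the period length is 8.
Hence the expansion of sqrt(1403) is a_0 = 37 followed by the repeating block 2, 5, 3, 1, 3, 5, 2, 74 (period 8).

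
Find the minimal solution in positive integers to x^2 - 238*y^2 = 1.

(x, y) = (11663, 756)

First expand sqrt(238) as a continued fraction. With x_i = (sqrt(238) + m_i)/d_i and (m_0, d_0) = (0, 1): a_0 = floor(sqrt(238)) = 15, since 15^2 = 225 <= 238 < 256 = 16^2.
Iterate m_{i+1} = d_i*a_i - m_i, d_{i+1} = (238 - m_{i+1}^2)/d_i, a_{i+1} = floor((a_0 + m_{i+1})/d_{i+1}):
  m_1 = 1*15 - 0 = 15, d_1 = (238 - 15^2)/1 = 13/1 = 13, a_1 = floor((15 + 15)/13) = 2.
  m_2 = 13*2 - 15 = 11, d_2 = (238 - 11^2)/13 = 117/13 = 9, a_2 = floor((15 + 11)/9) = 2.
  m_3 = 9*2 - 11 = 7, d_3 = (238 - 7^2)/9 = 189/9 = 21, a_3 = floor((15 + 7)/21) = 1.
  m_4 = 21*1 - 7 = 14, d_4 = (238 - 14^2)/21 = 42/21 = 2, a_4 = floor((15 + 14)/2) = 14.
  m_5 = 2*14 - 14 = 14, d_5 = (238 - 14^2)/2 = 42/2 = 21, a_5 = floor((15 + 14)/21) = 1.
  m_6 = 21*1 - 14 = 7, d_6 = (238 - 7^2)/21 = 189/21 = 9, a_6 = floor((15 + 7)/9) = 2.
  m_7 = 9*2 - 7 = 11, d_7 = (238 - 11^2)/9 = 117/9 = 13, a_7 = floor((15 + 11)/13) = 2.
  m_8 = 13*2 - 11 = 15, d_8 = (238 - 15^2)/13 = 13/13 = 1, a_8 = floor((15 + 15)/1) = 30.
  m_9 = 1*30 - 15 = 15, d_9 = (238 - 15^2)/1 = 13/1 = 13: (m_9, d_9) = (m_1, d_1) = (15, 13), so from here the quotients repeat a_1, ..., a_8; the period length is 8.
So sqrt(238) = [15; (2, 2, 1, 14, 1, 2, 2, 30)] with period length k = 8.
k is even, so the fundamental solution of x^2 - 238y^2 = 1 is (p_{k-1}, q_{k-1}) = (p_7, q_7); compute convergents through index 7.
Convergents (p_i = a_i*p_{i-1} + p_{i-2}, q_i = a_i*q_{i-1} + q_{i-2} with p_{-2}=0, p_{-1}=1, q_{-2}=1, q_{-1}=0):
  i=0: a_0=15, p_0 = 15*1 + 0 = 15, q_0 = 15*0 + 1 = 1.
  i=1: a_1=2, p_1 = 2*15 + 1 = 31, q_1 = 2*1 + 0 = 2.
  i=2: a_2=2, p_2 = 2*31 + 15 = 77, q_2 = 2*2 + 1 = 5.
  i=3: a_3=1, p_3 = 1*77 + 31 = 108, q_3 = 1*5 + 2 = 7.
  i=4: a_4=14, p_4 = 14*108 + 77 = 1589, q_4 = 14*7 + 5 = 103.
  i=5: a_5=1, p_5 = 1*1589 + 108 = 1697, q_5 = 1*103 + 7 = 110.
  i=6: a_6=2, p_6 = 2*1697 + 1589 = 4983, q_6 = 2*110 + 103 = 323.
  i=7: a_7=2, p_7 = 2*4983 + 1697 = 11663, q_7 = 2*323 + 110 = 756.
Check: 11663^2 - 238*756^2 = 136025569 - 136025568 = 1, so (x, y) = (11663, 756) solves the equation, and by the theorem it is the least positive solution.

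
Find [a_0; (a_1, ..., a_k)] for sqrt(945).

Write x_i = (sqrt(945) + m_i)/d_i with (m_0, d_0) = (0, 1). a_0 = floor(sqrt(945)) = 30, since 30^2 = 900 <= 945 < 961 = 31^2.
Iterate m_{i+1} = d_i*a_i - m_i, d_{i+1} = (945 - m_{i+1}^2)/d_i, a_{i+1} = floor((a_0 + m_{i+1})/d_{i+1}):
  m_1 = 1*30 - 0 = 30, d_1 = (945 - 30^2)/1 = 45/1 = 45, a_1 = floor((30 + 30)/45) = 1.
  m_2 = 45*1 - 30 = 15, d_2 = (945 - 15^2)/45 = 720/45 = 16, a_2 = floor((30 + 15)/16) = 2.
  m_3 = 16*2 - 15 = 17, d_3 = (945 - 17^2)/16 = 656/16 = 41, a_3 = floor((30 + 17)/41) = 1.
  m_4 = 41*1 - 17 = 24, d_4 = (945 - 24^2)/41 = 369/41 = 9, a_4 = floor((30 + 24)/9) = 6.
  m_5 = 9*6 - 24 = 30, d_5 = (945 - 30^2)/9 = 45/9 = 5, a_5 = floor((30 + 30)/5) = 12.
  m_6 = 5*12 - 30 = 30, d_6 = (945 - 30^2)/5 = 45/5 = 9, a_6 = floor((30 + 30)/9) = 6.
  m_7 = 9*6 - 30 = 24, d_7 = (945 - 24^2)/9 = 369/9 = 41, a_7 = floor((30 + 24)/41) = 1.
  m_8 = 41*1 - 24 = 17, d_8 = (945 - 17^2)/41 = 656/41 = 16, a_8 = floor((30 + 17)/16) = 2.
  m_9 = 16*2 - 17 = 15, d_9 = (945 - 15^2)/16 = 720/16 = 45, a_9 = floor((30 + 15)/45) = 1.
  m_10 = 45*1 - 15 = 30, d_10 = (945 - 30^2)/45 = 45/45 = 1, a_10 = floor((30 + 30)/1) = 60.
  m_11 = 1*60 - 30 = 30, d_11 = (945 - 30^2)/1 = 45/1 = 45: (m_11, d_11) = (m_1, d_1) = (30, 45), so from here the quotients repeat a_1, ..., a_10; the period length is 10.
Hence the expansion of sqrt(945) is a_0 = 30 followed by the repeating block 1, 2, 1, 6, 12, 6, 1, 2, 1, 60 (period 10).

[30; (1, 2, 1, 6, 12, 6, 1, 2, 1, 60)]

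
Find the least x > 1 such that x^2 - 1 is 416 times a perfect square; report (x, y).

First expand sqrt(416) as a continued fraction. With x_i = (sqrt(416) + m_i)/d_i and (m_0, d_0) = (0, 1): a_0 = floor(sqrt(416)) = 20, since 20^2 = 400 <= 416 < 441 = 21^2.
Iterate m_{i+1} = d_i*a_i - m_i, d_{i+1} = (416 - m_{i+1}^2)/d_i, a_{i+1} = floor((a_0 + m_{i+1})/d_{i+1}):
  m_1 = 1*20 - 0 = 20, d_1 = (416 - 20^2)/1 = 16/1 = 16, a_1 = floor((20 + 20)/16) = 2.
  m_2 = 16*2 - 20 = 12, d_2 = (416 - 12^2)/16 = 272/16 = 17, a_2 = floor((20 + 12)/17) = 1.
  m_3 = 17*1 - 12 = 5, d_3 = (416 - 5^2)/17 = 391/17 = 23, a_3 = floor((20 + 5)/23) = 1.
  m_4 = 23*1 - 5 = 18, d_4 = (416 - 18^2)/23 = 92/23 = 4, a_4 = floor((20 + 18)/4) = 9.
  m_5 = 4*9 - 18 = 18, d_5 = (416 - 18^2)/4 = 92/4 = 23, a_5 = floor((20 + 18)/23) = 1.
  m_6 = 23*1 - 18 = 5, d_6 = (416 - 5^2)/23 = 391/23 = 17, a_6 = floor((20 + 5)/17) = 1.
  m_7 = 17*1 - 5 = 12, d_7 = (416 - 12^2)/17 = 272/17 = 16, a_7 = floor((20 + 12)/16) = 2.
  m_8 = 16*2 - 12 = 20, d_8 = (416 - 20^2)/16 = 16/16 = 1, a_8 = floor((20 + 20)/1) = 40.
  m_9 = 1*40 - 20 = 20, d_9 = (416 - 20^2)/1 = 16/1 = 16: (m_9, d_9) = (m_1, d_1) = (20, 16), so from here the quotients repeat a_1, ..., a_8; the period length is 8.
So sqrt(416) = [20; (2, 1, 1, 9, 1, 1, 2, 40)] with period length k = 8.
k is even, so the fundamental solution of x^2 - 416y^2 = 1 is (p_{k-1}, q_{k-1}) = (p_7, q_7); compute convergents through index 7.
Convergents (p_i = a_i*p_{i-1} + p_{i-2}, q_i = a_i*q_{i-1} + q_{i-2} with p_{-2}=0, p_{-1}=1, q_{-2}=1, q_{-1}=0):
  i=0: a_0=20, p_0 = 20*1 + 0 = 20, q_0 = 20*0 + 1 = 1.
  i=1: a_1=2, p_1 = 2*20 + 1 = 41, q_1 = 2*1 + 0 = 2.
  i=2: a_2=1, p_2 = 1*41 + 20 = 61, q_2 = 1*2 + 1 = 3.
  i=3: a_3=1, p_3 = 1*61 + 41 = 102, q_3 = 1*3 + 2 = 5.
  i=4: a_4=9, p_4 = 9*102 + 61 = 979, q_4 = 9*5 + 3 = 48.
  i=5: a_5=1, p_5 = 1*979 + 102 = 1081, q_5 = 1*48 + 5 = 53.
  i=6: a_6=1, p_6 = 1*1081 + 979 = 2060, q_6 = 1*53 + 48 = 101.
  i=7: a_7=2, p_7 = 2*2060 + 1081 = 5201, q_7 = 2*101 + 53 = 255.
Check: 5201^2 - 416*255^2 = 27050401 - 27050400 = 1, so (x, y) = (5201, 255) solves the equation, and by the theorem it is the least positive solution.

(x, y) = (5201, 255)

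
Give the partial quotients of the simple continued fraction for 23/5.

[4; 1, 1, 2]

Run the Euclidean algorithm on 23 and 5; the successive quotients are the partial quotients a_0, a_1, ... (each step inverts the fractional part left over by the previous one):
  23 = 4*5 + 3, so a_0 = 4.
  5 = 1*3 + 2, so a_1 = 1.
  3 = 1*2 + 1, so a_2 = 1.
  2 = 2*1 + 0, so a_3 = 2.
The remainder reaches 0 after 4 divisions, so the expansion has 4 partial quotients, read off in order.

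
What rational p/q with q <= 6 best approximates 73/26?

Expand x = 73/26 as a continued fraction with the Euclidean algorithm:
  73 = 2*26 + 21, so a_0 = 2.
  26 = 1*21 + 5, so a_1 = 1.
  21 = 4*5 + 1, so a_2 = 4.
  5 = 5*1 + 0, so a_3 = 5.
so x = [2; 1, 4, 5].
Convergents (p_i = a_i*p_{i-1} + p_{i-2}, q_i = a_i*q_{i-1} + q_{i-2} with p_{-2}=0, p_{-1}=1, q_{-2}=1, q_{-1}=0), until the denominator exceeds 6:
  i=0: a_0=2, p_0 = 2*1 + 0 = 2, q_0 = 2*0 + 1 = 1.
  i=1: a_1=1, p_1 = 1*2 + 1 = 3, q_1 = 1*1 + 0 = 1.
  i=2: a_2=4, p_2 = 4*3 + 2 = 14, q_2 = 4*1 + 1 = 5.
  i=3: a_3=5, p_3 = 5*14 + 3 = 73, q_3 = 5*5 + 1 = 26.
q_3 = 26 > 6, so the last convergent with denominator <= 6 is p_2/q_2 = 14/5.
The closest fraction with denominator <= 6 is either p_2/q_2 or the intermediate fraction (k*p_2 + p_1)/(k*q_2 + q_1) with the largest k >= 1 whose denominator stays <= 6; these approach x as k grows, and every other convergent or intermediate fraction in range is farther away.
Largest k: floor((6 - q_1)/q_2) = floor((6 - 1)/5) = 1.
That gives (1*14 + 3)/(1*5 + 1) = 17/6.
Compare the errors: |x - 14/5| = |73*5 - 14*26|/(26*5) = 1/130, and |x - 17/6| = |73*6 - 17*26|/(26*6) = 4/156.
Cross-multiplying, 1*156 = 156 < 520 = 4*130, so 1/130 is smaller: the convergent 14/5 is closer to x than 17/6.

14/5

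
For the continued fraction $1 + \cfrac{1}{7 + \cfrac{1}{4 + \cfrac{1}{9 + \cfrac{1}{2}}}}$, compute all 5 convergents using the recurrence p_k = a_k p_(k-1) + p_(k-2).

1/1, 8/7, 33/29, 305/268, 643/565

Using the convergent recurrence p_i = a_i*p_{i-1} + p_{i-2}, q_i = a_i*q_{i-1} + q_{i-2} with p_{-2}=0, p_{-1}=1, q_{-2}=1, q_{-1}=0:
  i=0: a_0=1, p_0 = 1*1 + 0 = 1, q_0 = 1*0 + 1 = 1.
  i=1: a_1=7, p_1 = 7*1 + 1 = 8, q_1 = 7*1 + 0 = 7.
  i=2: a_2=4, p_2 = 4*8 + 1 = 33, q_2 = 4*7 + 1 = 29.
  i=3: a_3=9, p_3 = 9*33 + 8 = 305, q_3 = 9*29 + 7 = 268.
  i=4: a_4=2, p_4 = 2*305 + 33 = 643, q_4 = 2*268 + 29 = 565.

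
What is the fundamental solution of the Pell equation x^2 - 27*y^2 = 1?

First expand sqrt(27) as a continued fraction. With x_i = (sqrt(27) + m_i)/d_i and (m_0, d_0) = (0, 1): a_0 = floor(sqrt(27)) = 5, since 5^2 = 25 <= 27 < 36 = 6^2.
Iterate m_{i+1} = d_i*a_i - m_i, d_{i+1} = (27 - m_{i+1}^2)/d_i, a_{i+1} = floor((a_0 + m_{i+1})/d_{i+1}):
  m_1 = 1*5 - 0 = 5, d_1 = (27 - 5^2)/1 = 2/1 = 2, a_1 = floor((5 + 5)/2) = 5.
  m_2 = 2*5 - 5 = 5, d_2 = (27 - 5^2)/2 = 2/2 = 1, a_2 = floor((5 + 5)/1) = 10.
  m_3 = 1*10 - 5 = 5, d_3 = (27 - 5^2)/1 = 2/1 = 2: (m_3, d_3) = (m_1, d_1) = (5, 2), so from here the quotients repeat a_1, a_2; the period length is 2.
So sqrt(27) = [5; (5, 10)] with period length k = 2.
k is even, so the fundamental solution of x^2 - 27y^2 = 1 is (p_{k-1}, q_{k-1}) = (p_1, q_1); compute convergents through index 1.
Convergents (p_i = a_i*p_{i-1} + p_{i-2}, q_i = a_i*q_{i-1} + q_{i-2} with p_{-2}=0, p_{-1}=1, q_{-2}=1, q_{-1}=0):
  i=0: a_0=5, p_0 = 5*1 + 0 = 5, q_0 = 5*0 + 1 = 1.
  i=1: a_1=5, p_1 = 5*5 + 1 = 26, q_1 = 5*1 + 0 = 5.
Check: 26^2 - 27*5^2 = 676 - 675 = 1, so (x, y) = (26, 5) solves the equation, and by the theorem it is the least positive solution.

(x, y) = (26, 5)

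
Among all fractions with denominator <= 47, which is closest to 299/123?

107/44

Expand x = 299/123 as a continued fraction with the Euclidean algorithm:
  299 = 2*123 + 53, so a_0 = 2.
  123 = 2*53 + 17, so a_1 = 2.
  53 = 3*17 + 2, so a_2 = 3.
  17 = 8*2 + 1, so a_3 = 8.
  2 = 2*1 + 0, so a_4 = 2.
so x = [2; 2, 3, 8, 2].
Convergents (p_i = a_i*p_{i-1} + p_{i-2}, q_i = a_i*q_{i-1} + q_{i-2} with p_{-2}=0, p_{-1}=1, q_{-2}=1, q_{-1}=0), until the denominator exceeds 47:
  i=0: a_0=2, p_0 = 2*1 + 0 = 2, q_0 = 2*0 + 1 = 1.
  i=1: a_1=2, p_1 = 2*2 + 1 = 5, q_1 = 2*1 + 0 = 2.
  i=2: a_2=3, p_2 = 3*5 + 2 = 17, q_2 = 3*2 + 1 = 7.
  i=3: a_3=8, p_3 = 8*17 + 5 = 141, q_3 = 8*7 + 2 = 58.
q_3 = 58 > 47, so the last convergent with denominator <= 47 is p_2/q_2 = 17/7.
The closest fraction with denominator <= 47 is either p_2/q_2 or the intermediate fraction (k*p_2 + p_1)/(k*q_2 + q_1) with the largest k >= 1 whose denominator stays <= 47; these approach x as k grows, and every other convergent or intermediate fraction in range is farther away.
Largest k: floor((47 - q_1)/q_2) = floor((47 - 2)/7) = 6.
That gives (6*17 + 5)/(6*7 + 2) = 107/44.
Compare the errors: |x - 17/7| = |299*7 - 17*123|/(123*7) = 2/861, and |x - 107/44| = |299*44 - 107*123|/(123*44) = 5/5412.
Cross-multiplying, 5*861 = 4305 < 10824 = 2*5412, so 5/5412 is smaller: the intermediate fraction 107/44 is closer to x than 17/7.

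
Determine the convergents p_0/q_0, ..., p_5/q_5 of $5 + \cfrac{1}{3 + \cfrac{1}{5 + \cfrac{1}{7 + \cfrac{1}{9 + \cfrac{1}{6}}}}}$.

5/1, 16/3, 85/16, 611/115, 5584/1051, 34115/6421

Using the convergent recurrence p_i = a_i*p_{i-1} + p_{i-2}, q_i = a_i*q_{i-1} + q_{i-2} with p_{-2}=0, p_{-1}=1, q_{-2}=1, q_{-1}=0:
  i=0: a_0=5, p_0 = 5*1 + 0 = 5, q_0 = 5*0 + 1 = 1.
  i=1: a_1=3, p_1 = 3*5 + 1 = 16, q_1 = 3*1 + 0 = 3.
  i=2: a_2=5, p_2 = 5*16 + 5 = 85, q_2 = 5*3 + 1 = 16.
  i=3: a_3=7, p_3 = 7*85 + 16 = 611, q_3 = 7*16 + 3 = 115.
  i=4: a_4=9, p_4 = 9*611 + 85 = 5584, q_4 = 9*115 + 16 = 1051.
  i=5: a_5=6, p_5 = 6*5584 + 611 = 34115, q_5 = 6*1051 + 115 = 6421.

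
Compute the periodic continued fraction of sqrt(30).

Write x_i = (sqrt(30) + m_i)/d_i with (m_0, d_0) = (0, 1). a_0 = floor(sqrt(30)) = 5, since 5^2 = 25 <= 30 < 36 = 6^2.
Iterate m_{i+1} = d_i*a_i - m_i, d_{i+1} = (30 - m_{i+1}^2)/d_i, a_{i+1} = floor((a_0 + m_{i+1})/d_{i+1}):
  m_1 = 1*5 - 0 = 5, d_1 = (30 - 5^2)/1 = 5/1 = 5, a_1 = floor((5 + 5)/5) = 2.
  m_2 = 5*2 - 5 = 5, d_2 = (30 - 5^2)/5 = 5/5 = 1, a_2 = floor((5 + 5)/1) = 10.
  m_3 = 1*10 - 5 = 5, d_3 = (30 - 5^2)/1 = 5/1 = 5: (m_3, d_3) = (m_1, d_1) = (5, 5), so from here the quotients repeat a_1, a_2; the period length is 2.
Hence the expansion of sqrt(30) is a_0 = 5 followed by the repeating block 2, 10 (period 2).

[5; (2, 10)]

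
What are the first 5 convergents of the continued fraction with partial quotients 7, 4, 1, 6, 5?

Using the convergent recurrence p_i = a_i*p_{i-1} + p_{i-2}, q_i = a_i*q_{i-1} + q_{i-2} with p_{-2}=0, p_{-1}=1, q_{-2}=1, q_{-1}=0:
  i=0: a_0=7, p_0 = 7*1 + 0 = 7, q_0 = 7*0 + 1 = 1.
  i=1: a_1=4, p_1 = 4*7 + 1 = 29, q_1 = 4*1 + 0 = 4.
  i=2: a_2=1, p_2 = 1*29 + 7 = 36, q_2 = 1*4 + 1 = 5.
  i=3: a_3=6, p_3 = 6*36 + 29 = 245, q_3 = 6*5 + 4 = 34.
  i=4: a_4=5, p_4 = 5*245 + 36 = 1261, q_4 = 5*34 + 5 = 175.

7/1, 29/4, 36/5, 245/34, 1261/175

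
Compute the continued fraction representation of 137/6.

Run the Euclidean algorithm on 137 and 6; the successive quotients are the partial quotients a_0, a_1, ... (each step inverts the fractional part left over by the previous one):
  137 = 22*6 + 5, so a_0 = 22.
  6 = 1*5 + 1, so a_1 = 1.
  5 = 5*1 + 0, so a_2 = 5.
The remainder reaches 0 after 3 divisions, so the expansion has 3 partial quotients, read off in order.

[22; 1, 5]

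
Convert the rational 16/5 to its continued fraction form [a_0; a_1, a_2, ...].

Run the Euclidean algorithm on 16 and 5; the successive quotients are the partial quotients a_0, a_1, ... (each step inverts the fractional part left over by the previous one):
  16 = 3*5 + 1, so a_0 = 3.
  5 = 5*1 + 0, so a_1 = 5.
The remainder reaches 0 after 2 divisions, so the expansion has 2 partial quotients, read off in order.

[3; 5]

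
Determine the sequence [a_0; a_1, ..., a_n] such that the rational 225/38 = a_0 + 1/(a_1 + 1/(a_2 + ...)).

[5; 1, 11, 1, 2]

Run the Euclidean algorithm on 225 and 38; the successive quotients are the partial quotients a_0, a_1, ... (each step inverts the fractional part left over by the previous one):
  225 = 5*38 + 35, so a_0 = 5.
  38 = 1*35 + 3, so a_1 = 1.
  35 = 11*3 + 2, so a_2 = 11.
  3 = 1*2 + 1, so a_3 = 1.
  2 = 2*1 + 0, so a_4 = 2.
The remainder reaches 0 after 5 divisions, so the expansion has 5 partial quotients, read off in order.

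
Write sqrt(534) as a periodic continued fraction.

Write x_i = (sqrt(534) + m_i)/d_i with (m_0, d_0) = (0, 1). a_0 = floor(sqrt(534)) = 23, since 23^2 = 529 <= 534 < 576 = 24^2.
Iterate m_{i+1} = d_i*a_i - m_i, d_{i+1} = (534 - m_{i+1}^2)/d_i, a_{i+1} = floor((a_0 + m_{i+1})/d_{i+1}):
  m_1 = 1*23 - 0 = 23, d_1 = (534 - 23^2)/1 = 5/1 = 5, a_1 = floor((23 + 23)/5) = 9.
  m_2 = 5*9 - 23 = 22, d_2 = (534 - 22^2)/5 = 50/5 = 10, a_2 = floor((23 + 22)/10) = 4.
  m_3 = 10*4 - 22 = 18, d_3 = (534 - 18^2)/10 = 210/10 = 21, a_3 = floor((23 + 18)/21) = 1.
  m_4 = 21*1 - 18 = 3, d_4 = (534 - 3^2)/21 = 525/21 = 25, a_4 = floor((23 + 3)/25) = 1.
  m_5 = 25*1 - 3 = 22, d_5 = (534 - 22^2)/25 = 50/25 = 2, a_5 = floor((23 + 22)/2) = 22.
  m_6 = 2*22 - 22 = 22, d_6 = (534 - 22^2)/2 = 50/2 = 25, a_6 = floor((23 + 22)/25) = 1.
  m_7 = 25*1 - 22 = 3, d_7 = (534 - 3^2)/25 = 525/25 = 21, a_7 = floor((23 + 3)/21) = 1.
  m_8 = 21*1 - 3 = 18, d_8 = (534 - 18^2)/21 = 210/21 = 10, a_8 = floor((23 + 18)/10) = 4.
  m_9 = 10*4 - 18 = 22, d_9 = (534 - 22^2)/10 = 50/10 = 5, a_9 = floor((23 + 22)/5) = 9.
  m_10 = 5*9 - 22 = 23, d_10 = (534 - 23^2)/5 = 5/5 = 1, a_10 = floor((23 + 23)/1) = 46.
  m_11 = 1*46 - 23 = 23, d_11 = (534 - 23^2)/1 = 5/1 = 5: (m_11, d_11) = (m_1, d_1) = (23, 5), so from here the quotients repeat a_1, ..., a_10; the period length is 10.
Hence the expansion of sqrt(534) is a_0 = 23 followed by the repeating block 9, 4, 1, 1, 22, 1, 1, 4, 9, 46 (period 10).

[23; (9, 4, 1, 1, 22, 1, 1, 4, 9, 46)]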